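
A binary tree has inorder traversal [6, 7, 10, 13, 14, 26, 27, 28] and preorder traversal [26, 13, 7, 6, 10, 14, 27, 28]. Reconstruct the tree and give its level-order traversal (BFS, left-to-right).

Inorder:  [6, 7, 10, 13, 14, 26, 27, 28]
Preorder: [26, 13, 7, 6, 10, 14, 27, 28]
Algorithm: preorder visits root first, so consume preorder in order;
for each root, split the current inorder slice at that value into
left-subtree inorder and right-subtree inorder, then recurse.
Recursive splits:
  root=26; inorder splits into left=[6, 7, 10, 13, 14], right=[27, 28]
  root=13; inorder splits into left=[6, 7, 10], right=[14]
  root=7; inorder splits into left=[6], right=[10]
  root=6; inorder splits into left=[], right=[]
  root=10; inorder splits into left=[], right=[]
  root=14; inorder splits into left=[], right=[]
  root=27; inorder splits into left=[], right=[28]
  root=28; inorder splits into left=[], right=[]
Reconstructed level-order: [26, 13, 27, 7, 14, 28, 6, 10]


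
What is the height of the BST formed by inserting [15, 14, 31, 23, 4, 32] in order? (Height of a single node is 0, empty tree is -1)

Insertion order: [15, 14, 31, 23, 4, 32]
Tree (level-order array): [15, 14, 31, 4, None, 23, 32]
Compute height bottom-up (empty subtree = -1):
  height(4) = 1 + max(-1, -1) = 0
  height(14) = 1 + max(0, -1) = 1
  height(23) = 1 + max(-1, -1) = 0
  height(32) = 1 + max(-1, -1) = 0
  height(31) = 1 + max(0, 0) = 1
  height(15) = 1 + max(1, 1) = 2
Height = 2


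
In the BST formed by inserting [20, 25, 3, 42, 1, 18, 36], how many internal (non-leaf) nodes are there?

Tree built from: [20, 25, 3, 42, 1, 18, 36]
Tree (level-order array): [20, 3, 25, 1, 18, None, 42, None, None, None, None, 36]
Rule: An internal node has at least one child.
Per-node child counts:
  node 20: 2 child(ren)
  node 3: 2 child(ren)
  node 1: 0 child(ren)
  node 18: 0 child(ren)
  node 25: 1 child(ren)
  node 42: 1 child(ren)
  node 36: 0 child(ren)
Matching nodes: [20, 3, 25, 42]
Count of internal (non-leaf) nodes: 4


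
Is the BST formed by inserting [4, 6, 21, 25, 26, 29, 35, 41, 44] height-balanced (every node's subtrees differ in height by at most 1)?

Tree (level-order array): [4, None, 6, None, 21, None, 25, None, 26, None, 29, None, 35, None, 41, None, 44]
Definition: a tree is height-balanced if, at every node, |h(left) - h(right)| <= 1 (empty subtree has height -1).
Bottom-up per-node check:
  node 44: h_left=-1, h_right=-1, diff=0 [OK], height=0
  node 41: h_left=-1, h_right=0, diff=1 [OK], height=1
  node 35: h_left=-1, h_right=1, diff=2 [FAIL (|-1-1|=2 > 1)], height=2
  node 29: h_left=-1, h_right=2, diff=3 [FAIL (|-1-2|=3 > 1)], height=3
  node 26: h_left=-1, h_right=3, diff=4 [FAIL (|-1-3|=4 > 1)], height=4
  node 25: h_left=-1, h_right=4, diff=5 [FAIL (|-1-4|=5 > 1)], height=5
  node 21: h_left=-1, h_right=5, diff=6 [FAIL (|-1-5|=6 > 1)], height=6
  node 6: h_left=-1, h_right=6, diff=7 [FAIL (|-1-6|=7 > 1)], height=7
  node 4: h_left=-1, h_right=7, diff=8 [FAIL (|-1-7|=8 > 1)], height=8
Node 35 violates the condition: |-1 - 1| = 2 > 1.
Result: Not balanced


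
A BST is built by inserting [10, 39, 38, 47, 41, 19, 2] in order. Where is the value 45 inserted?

Starting tree (level order): [10, 2, 39, None, None, 38, 47, 19, None, 41]
Insertion path: 10 -> 39 -> 47 -> 41
Result: insert 45 as right child of 41
Final tree (level order): [10, 2, 39, None, None, 38, 47, 19, None, 41, None, None, None, None, 45]


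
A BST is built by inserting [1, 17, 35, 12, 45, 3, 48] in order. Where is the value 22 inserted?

Starting tree (level order): [1, None, 17, 12, 35, 3, None, None, 45, None, None, None, 48]
Insertion path: 1 -> 17 -> 35
Result: insert 22 as left child of 35
Final tree (level order): [1, None, 17, 12, 35, 3, None, 22, 45, None, None, None, None, None, 48]


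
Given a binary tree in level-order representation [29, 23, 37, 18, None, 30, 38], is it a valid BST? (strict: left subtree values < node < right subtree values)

Level-order array: [29, 23, 37, 18, None, 30, 38]
Validate using subtree bounds (lo, hi): at each node, require lo < value < hi,
then recurse left with hi=value and right with lo=value.
Preorder trace (stopping at first violation):
  at node 29 with bounds (-inf, +inf): OK
  at node 23 with bounds (-inf, 29): OK
  at node 18 with bounds (-inf, 23): OK
  at node 37 with bounds (29, +inf): OK
  at node 30 with bounds (29, 37): OK
  at node 38 with bounds (37, +inf): OK
No violation found at any node.
Result: Valid BST


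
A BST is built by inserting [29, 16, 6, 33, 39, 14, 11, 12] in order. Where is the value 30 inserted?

Starting tree (level order): [29, 16, 33, 6, None, None, 39, None, 14, None, None, 11, None, None, 12]
Insertion path: 29 -> 33
Result: insert 30 as left child of 33
Final tree (level order): [29, 16, 33, 6, None, 30, 39, None, 14, None, None, None, None, 11, None, None, 12]


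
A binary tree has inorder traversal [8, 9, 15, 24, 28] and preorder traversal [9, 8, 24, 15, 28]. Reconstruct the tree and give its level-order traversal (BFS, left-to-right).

Inorder:  [8, 9, 15, 24, 28]
Preorder: [9, 8, 24, 15, 28]
Algorithm: preorder visits root first, so consume preorder in order;
for each root, split the current inorder slice at that value into
left-subtree inorder and right-subtree inorder, then recurse.
Recursive splits:
  root=9; inorder splits into left=[8], right=[15, 24, 28]
  root=8; inorder splits into left=[], right=[]
  root=24; inorder splits into left=[15], right=[28]
  root=15; inorder splits into left=[], right=[]
  root=28; inorder splits into left=[], right=[]
Reconstructed level-order: [9, 8, 24, 15, 28]


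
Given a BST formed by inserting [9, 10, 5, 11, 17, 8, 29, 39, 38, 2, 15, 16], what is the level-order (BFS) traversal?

Tree insertion order: [9, 10, 5, 11, 17, 8, 29, 39, 38, 2, 15, 16]
Tree (level-order array): [9, 5, 10, 2, 8, None, 11, None, None, None, None, None, 17, 15, 29, None, 16, None, 39, None, None, 38]
BFS from the root, enqueuing left then right child of each popped node:
  queue [9] -> pop 9, enqueue [5, 10], visited so far: [9]
  queue [5, 10] -> pop 5, enqueue [2, 8], visited so far: [9, 5]
  queue [10, 2, 8] -> pop 10, enqueue [11], visited so far: [9, 5, 10]
  queue [2, 8, 11] -> pop 2, enqueue [none], visited so far: [9, 5, 10, 2]
  queue [8, 11] -> pop 8, enqueue [none], visited so far: [9, 5, 10, 2, 8]
  queue [11] -> pop 11, enqueue [17], visited so far: [9, 5, 10, 2, 8, 11]
  queue [17] -> pop 17, enqueue [15, 29], visited so far: [9, 5, 10, 2, 8, 11, 17]
  queue [15, 29] -> pop 15, enqueue [16], visited so far: [9, 5, 10, 2, 8, 11, 17, 15]
  queue [29, 16] -> pop 29, enqueue [39], visited so far: [9, 5, 10, 2, 8, 11, 17, 15, 29]
  queue [16, 39] -> pop 16, enqueue [none], visited so far: [9, 5, 10, 2, 8, 11, 17, 15, 29, 16]
  queue [39] -> pop 39, enqueue [38], visited so far: [9, 5, 10, 2, 8, 11, 17, 15, 29, 16, 39]
  queue [38] -> pop 38, enqueue [none], visited so far: [9, 5, 10, 2, 8, 11, 17, 15, 29, 16, 39, 38]
Result: [9, 5, 10, 2, 8, 11, 17, 15, 29, 16, 39, 38]


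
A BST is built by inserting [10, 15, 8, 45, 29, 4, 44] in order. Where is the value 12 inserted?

Starting tree (level order): [10, 8, 15, 4, None, None, 45, None, None, 29, None, None, 44]
Insertion path: 10 -> 15
Result: insert 12 as left child of 15
Final tree (level order): [10, 8, 15, 4, None, 12, 45, None, None, None, None, 29, None, None, 44]


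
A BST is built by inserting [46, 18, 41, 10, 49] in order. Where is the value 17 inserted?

Starting tree (level order): [46, 18, 49, 10, 41]
Insertion path: 46 -> 18 -> 10
Result: insert 17 as right child of 10
Final tree (level order): [46, 18, 49, 10, 41, None, None, None, 17]


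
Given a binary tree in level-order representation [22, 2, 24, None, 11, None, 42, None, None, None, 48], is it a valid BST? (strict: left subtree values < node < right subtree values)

Level-order array: [22, 2, 24, None, 11, None, 42, None, None, None, 48]
Validate using subtree bounds (lo, hi): at each node, require lo < value < hi,
then recurse left with hi=value and right with lo=value.
Preorder trace (stopping at first violation):
  at node 22 with bounds (-inf, +inf): OK
  at node 2 with bounds (-inf, 22): OK
  at node 11 with bounds (2, 22): OK
  at node 24 with bounds (22, +inf): OK
  at node 42 with bounds (24, +inf): OK
  at node 48 with bounds (42, +inf): OK
No violation found at any node.
Result: Valid BST


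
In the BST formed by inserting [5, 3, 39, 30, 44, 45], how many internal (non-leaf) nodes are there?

Tree built from: [5, 3, 39, 30, 44, 45]
Tree (level-order array): [5, 3, 39, None, None, 30, 44, None, None, None, 45]
Rule: An internal node has at least one child.
Per-node child counts:
  node 5: 2 child(ren)
  node 3: 0 child(ren)
  node 39: 2 child(ren)
  node 30: 0 child(ren)
  node 44: 1 child(ren)
  node 45: 0 child(ren)
Matching nodes: [5, 39, 44]
Count of internal (non-leaf) nodes: 3


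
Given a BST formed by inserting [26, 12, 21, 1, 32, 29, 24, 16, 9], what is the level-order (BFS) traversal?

Tree insertion order: [26, 12, 21, 1, 32, 29, 24, 16, 9]
Tree (level-order array): [26, 12, 32, 1, 21, 29, None, None, 9, 16, 24]
BFS from the root, enqueuing left then right child of each popped node:
  queue [26] -> pop 26, enqueue [12, 32], visited so far: [26]
  queue [12, 32] -> pop 12, enqueue [1, 21], visited so far: [26, 12]
  queue [32, 1, 21] -> pop 32, enqueue [29], visited so far: [26, 12, 32]
  queue [1, 21, 29] -> pop 1, enqueue [9], visited so far: [26, 12, 32, 1]
  queue [21, 29, 9] -> pop 21, enqueue [16, 24], visited so far: [26, 12, 32, 1, 21]
  queue [29, 9, 16, 24] -> pop 29, enqueue [none], visited so far: [26, 12, 32, 1, 21, 29]
  queue [9, 16, 24] -> pop 9, enqueue [none], visited so far: [26, 12, 32, 1, 21, 29, 9]
  queue [16, 24] -> pop 16, enqueue [none], visited so far: [26, 12, 32, 1, 21, 29, 9, 16]
  queue [24] -> pop 24, enqueue [none], visited so far: [26, 12, 32, 1, 21, 29, 9, 16, 24]
Result: [26, 12, 32, 1, 21, 29, 9, 16, 24]


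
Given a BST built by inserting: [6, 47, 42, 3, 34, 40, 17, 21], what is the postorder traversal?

Tree insertion order: [6, 47, 42, 3, 34, 40, 17, 21]
Tree (level-order array): [6, 3, 47, None, None, 42, None, 34, None, 17, 40, None, 21]
Postorder traversal: [3, 21, 17, 40, 34, 42, 47, 6]


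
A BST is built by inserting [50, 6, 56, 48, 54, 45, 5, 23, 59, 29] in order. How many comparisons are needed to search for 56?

Search path for 56: 50 -> 56
Found: True
Comparisons: 2


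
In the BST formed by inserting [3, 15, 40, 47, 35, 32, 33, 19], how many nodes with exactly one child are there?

Tree built from: [3, 15, 40, 47, 35, 32, 33, 19]
Tree (level-order array): [3, None, 15, None, 40, 35, 47, 32, None, None, None, 19, 33]
Rule: These are nodes with exactly 1 non-null child.
Per-node child counts:
  node 3: 1 child(ren)
  node 15: 1 child(ren)
  node 40: 2 child(ren)
  node 35: 1 child(ren)
  node 32: 2 child(ren)
  node 19: 0 child(ren)
  node 33: 0 child(ren)
  node 47: 0 child(ren)
Matching nodes: [3, 15, 35]
Count of nodes with exactly one child: 3


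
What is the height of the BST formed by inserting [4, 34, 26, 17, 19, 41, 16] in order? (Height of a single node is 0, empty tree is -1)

Insertion order: [4, 34, 26, 17, 19, 41, 16]
Tree (level-order array): [4, None, 34, 26, 41, 17, None, None, None, 16, 19]
Compute height bottom-up (empty subtree = -1):
  height(16) = 1 + max(-1, -1) = 0
  height(19) = 1 + max(-1, -1) = 0
  height(17) = 1 + max(0, 0) = 1
  height(26) = 1 + max(1, -1) = 2
  height(41) = 1 + max(-1, -1) = 0
  height(34) = 1 + max(2, 0) = 3
  height(4) = 1 + max(-1, 3) = 4
Height = 4


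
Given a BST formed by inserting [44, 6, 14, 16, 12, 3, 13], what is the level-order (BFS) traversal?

Tree insertion order: [44, 6, 14, 16, 12, 3, 13]
Tree (level-order array): [44, 6, None, 3, 14, None, None, 12, 16, None, 13]
BFS from the root, enqueuing left then right child of each popped node:
  queue [44] -> pop 44, enqueue [6], visited so far: [44]
  queue [6] -> pop 6, enqueue [3, 14], visited so far: [44, 6]
  queue [3, 14] -> pop 3, enqueue [none], visited so far: [44, 6, 3]
  queue [14] -> pop 14, enqueue [12, 16], visited so far: [44, 6, 3, 14]
  queue [12, 16] -> pop 12, enqueue [13], visited so far: [44, 6, 3, 14, 12]
  queue [16, 13] -> pop 16, enqueue [none], visited so far: [44, 6, 3, 14, 12, 16]
  queue [13] -> pop 13, enqueue [none], visited so far: [44, 6, 3, 14, 12, 16, 13]
Result: [44, 6, 3, 14, 12, 16, 13]


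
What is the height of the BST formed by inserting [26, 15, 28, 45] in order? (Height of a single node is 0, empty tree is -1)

Insertion order: [26, 15, 28, 45]
Tree (level-order array): [26, 15, 28, None, None, None, 45]
Compute height bottom-up (empty subtree = -1):
  height(15) = 1 + max(-1, -1) = 0
  height(45) = 1 + max(-1, -1) = 0
  height(28) = 1 + max(-1, 0) = 1
  height(26) = 1 + max(0, 1) = 2
Height = 2


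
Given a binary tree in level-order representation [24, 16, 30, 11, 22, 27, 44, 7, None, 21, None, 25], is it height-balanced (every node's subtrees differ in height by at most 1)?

Tree (level-order array): [24, 16, 30, 11, 22, 27, 44, 7, None, 21, None, 25]
Definition: a tree is height-balanced if, at every node, |h(left) - h(right)| <= 1 (empty subtree has height -1).
Bottom-up per-node check:
  node 7: h_left=-1, h_right=-1, diff=0 [OK], height=0
  node 11: h_left=0, h_right=-1, diff=1 [OK], height=1
  node 21: h_left=-1, h_right=-1, diff=0 [OK], height=0
  node 22: h_left=0, h_right=-1, diff=1 [OK], height=1
  node 16: h_left=1, h_right=1, diff=0 [OK], height=2
  node 25: h_left=-1, h_right=-1, diff=0 [OK], height=0
  node 27: h_left=0, h_right=-1, diff=1 [OK], height=1
  node 44: h_left=-1, h_right=-1, diff=0 [OK], height=0
  node 30: h_left=1, h_right=0, diff=1 [OK], height=2
  node 24: h_left=2, h_right=2, diff=0 [OK], height=3
All nodes satisfy the balance condition.
Result: Balanced


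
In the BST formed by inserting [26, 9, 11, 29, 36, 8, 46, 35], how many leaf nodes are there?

Tree built from: [26, 9, 11, 29, 36, 8, 46, 35]
Tree (level-order array): [26, 9, 29, 8, 11, None, 36, None, None, None, None, 35, 46]
Rule: A leaf has 0 children.
Per-node child counts:
  node 26: 2 child(ren)
  node 9: 2 child(ren)
  node 8: 0 child(ren)
  node 11: 0 child(ren)
  node 29: 1 child(ren)
  node 36: 2 child(ren)
  node 35: 0 child(ren)
  node 46: 0 child(ren)
Matching nodes: [8, 11, 35, 46]
Count of leaf nodes: 4


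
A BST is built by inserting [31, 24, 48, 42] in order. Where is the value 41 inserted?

Starting tree (level order): [31, 24, 48, None, None, 42]
Insertion path: 31 -> 48 -> 42
Result: insert 41 as left child of 42
Final tree (level order): [31, 24, 48, None, None, 42, None, 41]


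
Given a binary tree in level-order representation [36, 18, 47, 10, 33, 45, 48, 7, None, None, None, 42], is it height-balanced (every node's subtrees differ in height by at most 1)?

Tree (level-order array): [36, 18, 47, 10, 33, 45, 48, 7, None, None, None, 42]
Definition: a tree is height-balanced if, at every node, |h(left) - h(right)| <= 1 (empty subtree has height -1).
Bottom-up per-node check:
  node 7: h_left=-1, h_right=-1, diff=0 [OK], height=0
  node 10: h_left=0, h_right=-1, diff=1 [OK], height=1
  node 33: h_left=-1, h_right=-1, diff=0 [OK], height=0
  node 18: h_left=1, h_right=0, diff=1 [OK], height=2
  node 42: h_left=-1, h_right=-1, diff=0 [OK], height=0
  node 45: h_left=0, h_right=-1, diff=1 [OK], height=1
  node 48: h_left=-1, h_right=-1, diff=0 [OK], height=0
  node 47: h_left=1, h_right=0, diff=1 [OK], height=2
  node 36: h_left=2, h_right=2, diff=0 [OK], height=3
All nodes satisfy the balance condition.
Result: Balanced


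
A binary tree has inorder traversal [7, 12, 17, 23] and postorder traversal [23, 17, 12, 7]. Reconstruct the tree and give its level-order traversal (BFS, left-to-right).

Inorder:   [7, 12, 17, 23]
Postorder: [23, 17, 12, 7]
Algorithm: postorder visits root last, so walk postorder right-to-left;
each value is the root of the current inorder slice — split it at that
value, recurse on the right subtree first, then the left.
Recursive splits:
  root=7; inorder splits into left=[], right=[12, 17, 23]
  root=12; inorder splits into left=[], right=[17, 23]
  root=17; inorder splits into left=[], right=[23]
  root=23; inorder splits into left=[], right=[]
Reconstructed level-order: [7, 12, 17, 23]


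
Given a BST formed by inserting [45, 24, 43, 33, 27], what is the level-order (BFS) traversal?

Tree insertion order: [45, 24, 43, 33, 27]
Tree (level-order array): [45, 24, None, None, 43, 33, None, 27]
BFS from the root, enqueuing left then right child of each popped node:
  queue [45] -> pop 45, enqueue [24], visited so far: [45]
  queue [24] -> pop 24, enqueue [43], visited so far: [45, 24]
  queue [43] -> pop 43, enqueue [33], visited so far: [45, 24, 43]
  queue [33] -> pop 33, enqueue [27], visited so far: [45, 24, 43, 33]
  queue [27] -> pop 27, enqueue [none], visited so far: [45, 24, 43, 33, 27]
Result: [45, 24, 43, 33, 27]


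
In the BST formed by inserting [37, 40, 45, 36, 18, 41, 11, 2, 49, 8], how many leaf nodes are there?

Tree built from: [37, 40, 45, 36, 18, 41, 11, 2, 49, 8]
Tree (level-order array): [37, 36, 40, 18, None, None, 45, 11, None, 41, 49, 2, None, None, None, None, None, None, 8]
Rule: A leaf has 0 children.
Per-node child counts:
  node 37: 2 child(ren)
  node 36: 1 child(ren)
  node 18: 1 child(ren)
  node 11: 1 child(ren)
  node 2: 1 child(ren)
  node 8: 0 child(ren)
  node 40: 1 child(ren)
  node 45: 2 child(ren)
  node 41: 0 child(ren)
  node 49: 0 child(ren)
Matching nodes: [8, 41, 49]
Count of leaf nodes: 3


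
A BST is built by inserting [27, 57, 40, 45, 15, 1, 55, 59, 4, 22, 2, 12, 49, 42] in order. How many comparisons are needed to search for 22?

Search path for 22: 27 -> 15 -> 22
Found: True
Comparisons: 3


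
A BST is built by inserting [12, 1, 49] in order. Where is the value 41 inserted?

Starting tree (level order): [12, 1, 49]
Insertion path: 12 -> 49
Result: insert 41 as left child of 49
Final tree (level order): [12, 1, 49, None, None, 41]


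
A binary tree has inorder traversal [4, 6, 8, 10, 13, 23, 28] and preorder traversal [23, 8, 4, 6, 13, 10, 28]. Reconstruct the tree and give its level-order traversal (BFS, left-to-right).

Inorder:  [4, 6, 8, 10, 13, 23, 28]
Preorder: [23, 8, 4, 6, 13, 10, 28]
Algorithm: preorder visits root first, so consume preorder in order;
for each root, split the current inorder slice at that value into
left-subtree inorder and right-subtree inorder, then recurse.
Recursive splits:
  root=23; inorder splits into left=[4, 6, 8, 10, 13], right=[28]
  root=8; inorder splits into left=[4, 6], right=[10, 13]
  root=4; inorder splits into left=[], right=[6]
  root=6; inorder splits into left=[], right=[]
  root=13; inorder splits into left=[10], right=[]
  root=10; inorder splits into left=[], right=[]
  root=28; inorder splits into left=[], right=[]
Reconstructed level-order: [23, 8, 28, 4, 13, 6, 10]


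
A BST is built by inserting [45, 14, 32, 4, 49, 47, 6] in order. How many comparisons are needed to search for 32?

Search path for 32: 45 -> 14 -> 32
Found: True
Comparisons: 3


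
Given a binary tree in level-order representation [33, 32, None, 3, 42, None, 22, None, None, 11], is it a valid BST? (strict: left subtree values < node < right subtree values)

Level-order array: [33, 32, None, 3, 42, None, 22, None, None, 11]
Validate using subtree bounds (lo, hi): at each node, require lo < value < hi,
then recurse left with hi=value and right with lo=value.
Preorder trace (stopping at first violation):
  at node 33 with bounds (-inf, +inf): OK
  at node 32 with bounds (-inf, 33): OK
  at node 3 with bounds (-inf, 32): OK
  at node 22 with bounds (3, 32): OK
  at node 11 with bounds (3, 22): OK
  at node 42 with bounds (32, 33): VIOLATION
Node 42 violates its bound: not (32 < 42 < 33).
Result: Not a valid BST


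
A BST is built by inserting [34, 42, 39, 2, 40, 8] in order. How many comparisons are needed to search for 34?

Search path for 34: 34
Found: True
Comparisons: 1


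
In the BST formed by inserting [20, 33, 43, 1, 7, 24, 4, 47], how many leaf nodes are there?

Tree built from: [20, 33, 43, 1, 7, 24, 4, 47]
Tree (level-order array): [20, 1, 33, None, 7, 24, 43, 4, None, None, None, None, 47]
Rule: A leaf has 0 children.
Per-node child counts:
  node 20: 2 child(ren)
  node 1: 1 child(ren)
  node 7: 1 child(ren)
  node 4: 0 child(ren)
  node 33: 2 child(ren)
  node 24: 0 child(ren)
  node 43: 1 child(ren)
  node 47: 0 child(ren)
Matching nodes: [4, 24, 47]
Count of leaf nodes: 3


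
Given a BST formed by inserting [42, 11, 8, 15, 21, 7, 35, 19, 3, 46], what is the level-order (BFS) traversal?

Tree insertion order: [42, 11, 8, 15, 21, 7, 35, 19, 3, 46]
Tree (level-order array): [42, 11, 46, 8, 15, None, None, 7, None, None, 21, 3, None, 19, 35]
BFS from the root, enqueuing left then right child of each popped node:
  queue [42] -> pop 42, enqueue [11, 46], visited so far: [42]
  queue [11, 46] -> pop 11, enqueue [8, 15], visited so far: [42, 11]
  queue [46, 8, 15] -> pop 46, enqueue [none], visited so far: [42, 11, 46]
  queue [8, 15] -> pop 8, enqueue [7], visited so far: [42, 11, 46, 8]
  queue [15, 7] -> pop 15, enqueue [21], visited so far: [42, 11, 46, 8, 15]
  queue [7, 21] -> pop 7, enqueue [3], visited so far: [42, 11, 46, 8, 15, 7]
  queue [21, 3] -> pop 21, enqueue [19, 35], visited so far: [42, 11, 46, 8, 15, 7, 21]
  queue [3, 19, 35] -> pop 3, enqueue [none], visited so far: [42, 11, 46, 8, 15, 7, 21, 3]
  queue [19, 35] -> pop 19, enqueue [none], visited so far: [42, 11, 46, 8, 15, 7, 21, 3, 19]
  queue [35] -> pop 35, enqueue [none], visited so far: [42, 11, 46, 8, 15, 7, 21, 3, 19, 35]
Result: [42, 11, 46, 8, 15, 7, 21, 3, 19, 35]


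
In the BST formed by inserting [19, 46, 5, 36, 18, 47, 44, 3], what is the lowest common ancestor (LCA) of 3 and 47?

Tree insertion order: [19, 46, 5, 36, 18, 47, 44, 3]
Tree (level-order array): [19, 5, 46, 3, 18, 36, 47, None, None, None, None, None, 44]
In a BST, the LCA of p=3, q=47 is the first node v on the
root-to-leaf path with p <= v <= q (go left if both < v, right if both > v).
Walk from root:
  at 19: 3 <= 19 <= 47, this is the LCA
LCA = 19


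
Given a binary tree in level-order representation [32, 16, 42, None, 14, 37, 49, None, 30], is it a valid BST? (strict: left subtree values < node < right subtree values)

Level-order array: [32, 16, 42, None, 14, 37, 49, None, 30]
Validate using subtree bounds (lo, hi): at each node, require lo < value < hi,
then recurse left with hi=value and right with lo=value.
Preorder trace (stopping at first violation):
  at node 32 with bounds (-inf, +inf): OK
  at node 16 with bounds (-inf, 32): OK
  at node 14 with bounds (16, 32): VIOLATION
Node 14 violates its bound: not (16 < 14 < 32).
Result: Not a valid BST


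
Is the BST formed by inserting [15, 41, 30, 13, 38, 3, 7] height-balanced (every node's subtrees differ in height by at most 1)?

Tree (level-order array): [15, 13, 41, 3, None, 30, None, None, 7, None, 38]
Definition: a tree is height-balanced if, at every node, |h(left) - h(right)| <= 1 (empty subtree has height -1).
Bottom-up per-node check:
  node 7: h_left=-1, h_right=-1, diff=0 [OK], height=0
  node 3: h_left=-1, h_right=0, diff=1 [OK], height=1
  node 13: h_left=1, h_right=-1, diff=2 [FAIL (|1--1|=2 > 1)], height=2
  node 38: h_left=-1, h_right=-1, diff=0 [OK], height=0
  node 30: h_left=-1, h_right=0, diff=1 [OK], height=1
  node 41: h_left=1, h_right=-1, diff=2 [FAIL (|1--1|=2 > 1)], height=2
  node 15: h_left=2, h_right=2, diff=0 [OK], height=3
Node 13 violates the condition: |1 - -1| = 2 > 1.
Result: Not balanced


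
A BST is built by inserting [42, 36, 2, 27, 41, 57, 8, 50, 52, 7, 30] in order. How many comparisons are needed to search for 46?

Search path for 46: 42 -> 57 -> 50
Found: False
Comparisons: 3


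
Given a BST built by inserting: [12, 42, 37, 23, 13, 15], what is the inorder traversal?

Tree insertion order: [12, 42, 37, 23, 13, 15]
Tree (level-order array): [12, None, 42, 37, None, 23, None, 13, None, None, 15]
Inorder traversal: [12, 13, 15, 23, 37, 42]


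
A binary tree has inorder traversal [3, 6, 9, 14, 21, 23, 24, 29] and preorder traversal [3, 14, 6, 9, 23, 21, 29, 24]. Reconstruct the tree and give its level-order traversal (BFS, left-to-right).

Inorder:  [3, 6, 9, 14, 21, 23, 24, 29]
Preorder: [3, 14, 6, 9, 23, 21, 29, 24]
Algorithm: preorder visits root first, so consume preorder in order;
for each root, split the current inorder slice at that value into
left-subtree inorder and right-subtree inorder, then recurse.
Recursive splits:
  root=3; inorder splits into left=[], right=[6, 9, 14, 21, 23, 24, 29]
  root=14; inorder splits into left=[6, 9], right=[21, 23, 24, 29]
  root=6; inorder splits into left=[], right=[9]
  root=9; inorder splits into left=[], right=[]
  root=23; inorder splits into left=[21], right=[24, 29]
  root=21; inorder splits into left=[], right=[]
  root=29; inorder splits into left=[24], right=[]
  root=24; inorder splits into left=[], right=[]
Reconstructed level-order: [3, 14, 6, 23, 9, 21, 29, 24]


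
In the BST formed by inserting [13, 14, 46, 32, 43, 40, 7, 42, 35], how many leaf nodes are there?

Tree built from: [13, 14, 46, 32, 43, 40, 7, 42, 35]
Tree (level-order array): [13, 7, 14, None, None, None, 46, 32, None, None, 43, 40, None, 35, 42]
Rule: A leaf has 0 children.
Per-node child counts:
  node 13: 2 child(ren)
  node 7: 0 child(ren)
  node 14: 1 child(ren)
  node 46: 1 child(ren)
  node 32: 1 child(ren)
  node 43: 1 child(ren)
  node 40: 2 child(ren)
  node 35: 0 child(ren)
  node 42: 0 child(ren)
Matching nodes: [7, 35, 42]
Count of leaf nodes: 3


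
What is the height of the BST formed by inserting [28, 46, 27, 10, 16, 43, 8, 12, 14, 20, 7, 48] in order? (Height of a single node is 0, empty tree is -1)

Insertion order: [28, 46, 27, 10, 16, 43, 8, 12, 14, 20, 7, 48]
Tree (level-order array): [28, 27, 46, 10, None, 43, 48, 8, 16, None, None, None, None, 7, None, 12, 20, None, None, None, 14]
Compute height bottom-up (empty subtree = -1):
  height(7) = 1 + max(-1, -1) = 0
  height(8) = 1 + max(0, -1) = 1
  height(14) = 1 + max(-1, -1) = 0
  height(12) = 1 + max(-1, 0) = 1
  height(20) = 1 + max(-1, -1) = 0
  height(16) = 1 + max(1, 0) = 2
  height(10) = 1 + max(1, 2) = 3
  height(27) = 1 + max(3, -1) = 4
  height(43) = 1 + max(-1, -1) = 0
  height(48) = 1 + max(-1, -1) = 0
  height(46) = 1 + max(0, 0) = 1
  height(28) = 1 + max(4, 1) = 5
Height = 5


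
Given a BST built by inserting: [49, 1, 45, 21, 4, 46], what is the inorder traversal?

Tree insertion order: [49, 1, 45, 21, 4, 46]
Tree (level-order array): [49, 1, None, None, 45, 21, 46, 4]
Inorder traversal: [1, 4, 21, 45, 46, 49]


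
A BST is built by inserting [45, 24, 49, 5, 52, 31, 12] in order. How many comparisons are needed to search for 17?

Search path for 17: 45 -> 24 -> 5 -> 12
Found: False
Comparisons: 4


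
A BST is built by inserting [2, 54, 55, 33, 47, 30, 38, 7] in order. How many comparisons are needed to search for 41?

Search path for 41: 2 -> 54 -> 33 -> 47 -> 38
Found: False
Comparisons: 5


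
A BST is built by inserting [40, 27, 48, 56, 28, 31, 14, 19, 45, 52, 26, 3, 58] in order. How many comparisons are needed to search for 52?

Search path for 52: 40 -> 48 -> 56 -> 52
Found: True
Comparisons: 4


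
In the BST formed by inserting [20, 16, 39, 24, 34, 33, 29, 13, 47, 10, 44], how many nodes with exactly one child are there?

Tree built from: [20, 16, 39, 24, 34, 33, 29, 13, 47, 10, 44]
Tree (level-order array): [20, 16, 39, 13, None, 24, 47, 10, None, None, 34, 44, None, None, None, 33, None, None, None, 29]
Rule: These are nodes with exactly 1 non-null child.
Per-node child counts:
  node 20: 2 child(ren)
  node 16: 1 child(ren)
  node 13: 1 child(ren)
  node 10: 0 child(ren)
  node 39: 2 child(ren)
  node 24: 1 child(ren)
  node 34: 1 child(ren)
  node 33: 1 child(ren)
  node 29: 0 child(ren)
  node 47: 1 child(ren)
  node 44: 0 child(ren)
Matching nodes: [16, 13, 24, 34, 33, 47]
Count of nodes with exactly one child: 6


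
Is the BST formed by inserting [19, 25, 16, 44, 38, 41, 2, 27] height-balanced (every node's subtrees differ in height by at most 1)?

Tree (level-order array): [19, 16, 25, 2, None, None, 44, None, None, 38, None, 27, 41]
Definition: a tree is height-balanced if, at every node, |h(left) - h(right)| <= 1 (empty subtree has height -1).
Bottom-up per-node check:
  node 2: h_left=-1, h_right=-1, diff=0 [OK], height=0
  node 16: h_left=0, h_right=-1, diff=1 [OK], height=1
  node 27: h_left=-1, h_right=-1, diff=0 [OK], height=0
  node 41: h_left=-1, h_right=-1, diff=0 [OK], height=0
  node 38: h_left=0, h_right=0, diff=0 [OK], height=1
  node 44: h_left=1, h_right=-1, diff=2 [FAIL (|1--1|=2 > 1)], height=2
  node 25: h_left=-1, h_right=2, diff=3 [FAIL (|-1-2|=3 > 1)], height=3
  node 19: h_left=1, h_right=3, diff=2 [FAIL (|1-3|=2 > 1)], height=4
Node 44 violates the condition: |1 - -1| = 2 > 1.
Result: Not balanced


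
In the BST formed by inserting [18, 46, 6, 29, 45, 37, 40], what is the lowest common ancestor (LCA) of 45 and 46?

Tree insertion order: [18, 46, 6, 29, 45, 37, 40]
Tree (level-order array): [18, 6, 46, None, None, 29, None, None, 45, 37, None, None, 40]
In a BST, the LCA of p=45, q=46 is the first node v on the
root-to-leaf path with p <= v <= q (go left if both < v, right if both > v).
Walk from root:
  at 18: both 45 and 46 > 18, go right
  at 46: 45 <= 46 <= 46, this is the LCA
LCA = 46


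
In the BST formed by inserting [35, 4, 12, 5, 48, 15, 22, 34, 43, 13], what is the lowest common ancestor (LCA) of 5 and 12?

Tree insertion order: [35, 4, 12, 5, 48, 15, 22, 34, 43, 13]
Tree (level-order array): [35, 4, 48, None, 12, 43, None, 5, 15, None, None, None, None, 13, 22, None, None, None, 34]
In a BST, the LCA of p=5, q=12 is the first node v on the
root-to-leaf path with p <= v <= q (go left if both < v, right if both > v).
Walk from root:
  at 35: both 5 and 12 < 35, go left
  at 4: both 5 and 12 > 4, go right
  at 12: 5 <= 12 <= 12, this is the LCA
LCA = 12


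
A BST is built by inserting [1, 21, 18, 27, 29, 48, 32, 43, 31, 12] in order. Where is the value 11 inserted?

Starting tree (level order): [1, None, 21, 18, 27, 12, None, None, 29, None, None, None, 48, 32, None, 31, 43]
Insertion path: 1 -> 21 -> 18 -> 12
Result: insert 11 as left child of 12
Final tree (level order): [1, None, 21, 18, 27, 12, None, None, 29, 11, None, None, 48, None, None, 32, None, 31, 43]


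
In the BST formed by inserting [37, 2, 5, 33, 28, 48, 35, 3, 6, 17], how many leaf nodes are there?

Tree built from: [37, 2, 5, 33, 28, 48, 35, 3, 6, 17]
Tree (level-order array): [37, 2, 48, None, 5, None, None, 3, 33, None, None, 28, 35, 6, None, None, None, None, 17]
Rule: A leaf has 0 children.
Per-node child counts:
  node 37: 2 child(ren)
  node 2: 1 child(ren)
  node 5: 2 child(ren)
  node 3: 0 child(ren)
  node 33: 2 child(ren)
  node 28: 1 child(ren)
  node 6: 1 child(ren)
  node 17: 0 child(ren)
  node 35: 0 child(ren)
  node 48: 0 child(ren)
Matching nodes: [3, 17, 35, 48]
Count of leaf nodes: 4


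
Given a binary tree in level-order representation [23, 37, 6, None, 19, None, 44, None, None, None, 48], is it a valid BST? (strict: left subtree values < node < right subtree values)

Level-order array: [23, 37, 6, None, 19, None, 44, None, None, None, 48]
Validate using subtree bounds (lo, hi): at each node, require lo < value < hi,
then recurse left with hi=value and right with lo=value.
Preorder trace (stopping at first violation):
  at node 23 with bounds (-inf, +inf): OK
  at node 37 with bounds (-inf, 23): VIOLATION
Node 37 violates its bound: not (-inf < 37 < 23).
Result: Not a valid BST


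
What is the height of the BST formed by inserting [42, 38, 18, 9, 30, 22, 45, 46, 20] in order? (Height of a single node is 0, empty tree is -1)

Insertion order: [42, 38, 18, 9, 30, 22, 45, 46, 20]
Tree (level-order array): [42, 38, 45, 18, None, None, 46, 9, 30, None, None, None, None, 22, None, 20]
Compute height bottom-up (empty subtree = -1):
  height(9) = 1 + max(-1, -1) = 0
  height(20) = 1 + max(-1, -1) = 0
  height(22) = 1 + max(0, -1) = 1
  height(30) = 1 + max(1, -1) = 2
  height(18) = 1 + max(0, 2) = 3
  height(38) = 1 + max(3, -1) = 4
  height(46) = 1 + max(-1, -1) = 0
  height(45) = 1 + max(-1, 0) = 1
  height(42) = 1 + max(4, 1) = 5
Height = 5


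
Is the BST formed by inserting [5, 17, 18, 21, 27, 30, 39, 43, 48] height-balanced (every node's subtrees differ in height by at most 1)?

Tree (level-order array): [5, None, 17, None, 18, None, 21, None, 27, None, 30, None, 39, None, 43, None, 48]
Definition: a tree is height-balanced if, at every node, |h(left) - h(right)| <= 1 (empty subtree has height -1).
Bottom-up per-node check:
  node 48: h_left=-1, h_right=-1, diff=0 [OK], height=0
  node 43: h_left=-1, h_right=0, diff=1 [OK], height=1
  node 39: h_left=-1, h_right=1, diff=2 [FAIL (|-1-1|=2 > 1)], height=2
  node 30: h_left=-1, h_right=2, diff=3 [FAIL (|-1-2|=3 > 1)], height=3
  node 27: h_left=-1, h_right=3, diff=4 [FAIL (|-1-3|=4 > 1)], height=4
  node 21: h_left=-1, h_right=4, diff=5 [FAIL (|-1-4|=5 > 1)], height=5
  node 18: h_left=-1, h_right=5, diff=6 [FAIL (|-1-5|=6 > 1)], height=6
  node 17: h_left=-1, h_right=6, diff=7 [FAIL (|-1-6|=7 > 1)], height=7
  node 5: h_left=-1, h_right=7, diff=8 [FAIL (|-1-7|=8 > 1)], height=8
Node 39 violates the condition: |-1 - 1| = 2 > 1.
Result: Not balanced


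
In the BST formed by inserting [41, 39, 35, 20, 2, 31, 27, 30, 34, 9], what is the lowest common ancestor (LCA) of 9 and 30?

Tree insertion order: [41, 39, 35, 20, 2, 31, 27, 30, 34, 9]
Tree (level-order array): [41, 39, None, 35, None, 20, None, 2, 31, None, 9, 27, 34, None, None, None, 30]
In a BST, the LCA of p=9, q=30 is the first node v on the
root-to-leaf path with p <= v <= q (go left if both < v, right if both > v).
Walk from root:
  at 41: both 9 and 30 < 41, go left
  at 39: both 9 and 30 < 39, go left
  at 35: both 9 and 30 < 35, go left
  at 20: 9 <= 20 <= 30, this is the LCA
LCA = 20


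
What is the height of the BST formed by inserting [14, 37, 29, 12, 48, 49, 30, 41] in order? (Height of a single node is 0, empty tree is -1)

Insertion order: [14, 37, 29, 12, 48, 49, 30, 41]
Tree (level-order array): [14, 12, 37, None, None, 29, 48, None, 30, 41, 49]
Compute height bottom-up (empty subtree = -1):
  height(12) = 1 + max(-1, -1) = 0
  height(30) = 1 + max(-1, -1) = 0
  height(29) = 1 + max(-1, 0) = 1
  height(41) = 1 + max(-1, -1) = 0
  height(49) = 1 + max(-1, -1) = 0
  height(48) = 1 + max(0, 0) = 1
  height(37) = 1 + max(1, 1) = 2
  height(14) = 1 + max(0, 2) = 3
Height = 3


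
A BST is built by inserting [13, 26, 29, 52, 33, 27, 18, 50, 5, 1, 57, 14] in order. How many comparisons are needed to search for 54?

Search path for 54: 13 -> 26 -> 29 -> 52 -> 57
Found: False
Comparisons: 5


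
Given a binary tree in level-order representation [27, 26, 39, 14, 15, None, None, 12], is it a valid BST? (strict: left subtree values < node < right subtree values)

Level-order array: [27, 26, 39, 14, 15, None, None, 12]
Validate using subtree bounds (lo, hi): at each node, require lo < value < hi,
then recurse left with hi=value and right with lo=value.
Preorder trace (stopping at first violation):
  at node 27 with bounds (-inf, +inf): OK
  at node 26 with bounds (-inf, 27): OK
  at node 14 with bounds (-inf, 26): OK
  at node 12 with bounds (-inf, 14): OK
  at node 15 with bounds (26, 27): VIOLATION
Node 15 violates its bound: not (26 < 15 < 27).
Result: Not a valid BST


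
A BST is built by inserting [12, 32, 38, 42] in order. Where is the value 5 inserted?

Starting tree (level order): [12, None, 32, None, 38, None, 42]
Insertion path: 12
Result: insert 5 as left child of 12
Final tree (level order): [12, 5, 32, None, None, None, 38, None, 42]


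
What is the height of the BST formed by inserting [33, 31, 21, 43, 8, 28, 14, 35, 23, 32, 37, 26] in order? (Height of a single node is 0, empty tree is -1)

Insertion order: [33, 31, 21, 43, 8, 28, 14, 35, 23, 32, 37, 26]
Tree (level-order array): [33, 31, 43, 21, 32, 35, None, 8, 28, None, None, None, 37, None, 14, 23, None, None, None, None, None, None, 26]
Compute height bottom-up (empty subtree = -1):
  height(14) = 1 + max(-1, -1) = 0
  height(8) = 1 + max(-1, 0) = 1
  height(26) = 1 + max(-1, -1) = 0
  height(23) = 1 + max(-1, 0) = 1
  height(28) = 1 + max(1, -1) = 2
  height(21) = 1 + max(1, 2) = 3
  height(32) = 1 + max(-1, -1) = 0
  height(31) = 1 + max(3, 0) = 4
  height(37) = 1 + max(-1, -1) = 0
  height(35) = 1 + max(-1, 0) = 1
  height(43) = 1 + max(1, -1) = 2
  height(33) = 1 + max(4, 2) = 5
Height = 5


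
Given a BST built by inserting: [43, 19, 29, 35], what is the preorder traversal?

Tree insertion order: [43, 19, 29, 35]
Tree (level-order array): [43, 19, None, None, 29, None, 35]
Preorder traversal: [43, 19, 29, 35]


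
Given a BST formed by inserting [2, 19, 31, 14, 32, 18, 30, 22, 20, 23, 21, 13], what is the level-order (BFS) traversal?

Tree insertion order: [2, 19, 31, 14, 32, 18, 30, 22, 20, 23, 21, 13]
Tree (level-order array): [2, None, 19, 14, 31, 13, 18, 30, 32, None, None, None, None, 22, None, None, None, 20, 23, None, 21]
BFS from the root, enqueuing left then right child of each popped node:
  queue [2] -> pop 2, enqueue [19], visited so far: [2]
  queue [19] -> pop 19, enqueue [14, 31], visited so far: [2, 19]
  queue [14, 31] -> pop 14, enqueue [13, 18], visited so far: [2, 19, 14]
  queue [31, 13, 18] -> pop 31, enqueue [30, 32], visited so far: [2, 19, 14, 31]
  queue [13, 18, 30, 32] -> pop 13, enqueue [none], visited so far: [2, 19, 14, 31, 13]
  queue [18, 30, 32] -> pop 18, enqueue [none], visited so far: [2, 19, 14, 31, 13, 18]
  queue [30, 32] -> pop 30, enqueue [22], visited so far: [2, 19, 14, 31, 13, 18, 30]
  queue [32, 22] -> pop 32, enqueue [none], visited so far: [2, 19, 14, 31, 13, 18, 30, 32]
  queue [22] -> pop 22, enqueue [20, 23], visited so far: [2, 19, 14, 31, 13, 18, 30, 32, 22]
  queue [20, 23] -> pop 20, enqueue [21], visited so far: [2, 19, 14, 31, 13, 18, 30, 32, 22, 20]
  queue [23, 21] -> pop 23, enqueue [none], visited so far: [2, 19, 14, 31, 13, 18, 30, 32, 22, 20, 23]
  queue [21] -> pop 21, enqueue [none], visited so far: [2, 19, 14, 31, 13, 18, 30, 32, 22, 20, 23, 21]
Result: [2, 19, 14, 31, 13, 18, 30, 32, 22, 20, 23, 21]


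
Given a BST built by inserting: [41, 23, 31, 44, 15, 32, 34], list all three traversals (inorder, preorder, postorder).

Tree insertion order: [41, 23, 31, 44, 15, 32, 34]
Tree (level-order array): [41, 23, 44, 15, 31, None, None, None, None, None, 32, None, 34]
Inorder (L, root, R): [15, 23, 31, 32, 34, 41, 44]
Preorder (root, L, R): [41, 23, 15, 31, 32, 34, 44]
Postorder (L, R, root): [15, 34, 32, 31, 23, 44, 41]


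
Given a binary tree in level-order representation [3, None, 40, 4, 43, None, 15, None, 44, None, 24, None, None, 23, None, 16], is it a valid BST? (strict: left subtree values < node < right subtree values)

Level-order array: [3, None, 40, 4, 43, None, 15, None, 44, None, 24, None, None, 23, None, 16]
Validate using subtree bounds (lo, hi): at each node, require lo < value < hi,
then recurse left with hi=value and right with lo=value.
Preorder trace (stopping at first violation):
  at node 3 with bounds (-inf, +inf): OK
  at node 40 with bounds (3, +inf): OK
  at node 4 with bounds (3, 40): OK
  at node 15 with bounds (4, 40): OK
  at node 24 with bounds (15, 40): OK
  at node 23 with bounds (15, 24): OK
  at node 16 with bounds (15, 23): OK
  at node 43 with bounds (40, +inf): OK
  at node 44 with bounds (43, +inf): OK
No violation found at any node.
Result: Valid BST


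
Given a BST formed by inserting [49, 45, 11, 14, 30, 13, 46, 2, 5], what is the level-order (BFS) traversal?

Tree insertion order: [49, 45, 11, 14, 30, 13, 46, 2, 5]
Tree (level-order array): [49, 45, None, 11, 46, 2, 14, None, None, None, 5, 13, 30]
BFS from the root, enqueuing left then right child of each popped node:
  queue [49] -> pop 49, enqueue [45], visited so far: [49]
  queue [45] -> pop 45, enqueue [11, 46], visited so far: [49, 45]
  queue [11, 46] -> pop 11, enqueue [2, 14], visited so far: [49, 45, 11]
  queue [46, 2, 14] -> pop 46, enqueue [none], visited so far: [49, 45, 11, 46]
  queue [2, 14] -> pop 2, enqueue [5], visited so far: [49, 45, 11, 46, 2]
  queue [14, 5] -> pop 14, enqueue [13, 30], visited so far: [49, 45, 11, 46, 2, 14]
  queue [5, 13, 30] -> pop 5, enqueue [none], visited so far: [49, 45, 11, 46, 2, 14, 5]
  queue [13, 30] -> pop 13, enqueue [none], visited so far: [49, 45, 11, 46, 2, 14, 5, 13]
  queue [30] -> pop 30, enqueue [none], visited so far: [49, 45, 11, 46, 2, 14, 5, 13, 30]
Result: [49, 45, 11, 46, 2, 14, 5, 13, 30]
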